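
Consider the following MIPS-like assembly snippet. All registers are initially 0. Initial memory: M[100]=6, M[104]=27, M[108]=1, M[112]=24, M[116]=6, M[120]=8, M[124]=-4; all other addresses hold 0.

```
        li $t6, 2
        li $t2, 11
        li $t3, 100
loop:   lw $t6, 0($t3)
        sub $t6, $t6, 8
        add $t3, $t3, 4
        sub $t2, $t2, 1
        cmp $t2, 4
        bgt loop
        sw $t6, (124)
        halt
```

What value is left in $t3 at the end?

$t6=2
$t2=11
$t3=100
$t6=M[100]=6
$t6=6-8=-2
$t3=100+4=104
$t2=11-1=10
cmp $t2, 4  (cmp 10,4)
bgt loop: taken
$t6=M[104]=27
$t6=27-8=19
$t3=104+4=108
$t2=10-1=9
cmp $t2, 4  (cmp 9,4)
bgt loop: taken
$t6=M[108]=1
$t6=1-8=-7
$t3=108+4=112
$t2=9-1=8
cmp $t2, 4  (cmp 8,4)
bgt loop: taken
$t6=M[112]=24
$t6=24-8=16
$t3=112+4=116
$t2=8-1=7
cmp $t2, 4  (cmp 7,4)
bgt loop: taken
$t6=M[116]=6
$t6=6-8=-2
$t3=116+4=120
$t2=7-1=6
cmp $t2, 4  (cmp 6,4)
bgt loop: taken
$t6=M[120]=8
$t6=8-8=0
$t3=120+4=124
$t2=6-1=5
cmp $t2, 4  (cmp 5,4)
bgt loop: taken
$t6=M[124]=-4
$t6=(-4)-8=-12
$t3=124+4=128
$t2=5-1=4
cmp $t2, 4  (cmp 4,4)
bgt loop: not taken
sw $t6, (124) → M[124]=-12
halt.

128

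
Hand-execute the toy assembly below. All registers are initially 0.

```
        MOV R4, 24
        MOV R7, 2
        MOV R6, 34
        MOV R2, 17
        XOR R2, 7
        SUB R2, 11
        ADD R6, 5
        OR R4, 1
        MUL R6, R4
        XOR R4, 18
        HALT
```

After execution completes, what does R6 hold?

after MOV R4, 24: R4=24
after MOV R7, 2: R7=2
after MOV R6, 34: R6=34
after MOV R2, 17: R2=17
after XOR R2, 7: R2=17^7=22
after SUB R2, 11: R2=22-11=11
after ADD R6, 5: R6=34+5=39
after OR R4, 1: R4=24|1=25
after MUL R6, R4: R6=39*25=975
after XOR R4, 18: R4=25^18=11
halt.

975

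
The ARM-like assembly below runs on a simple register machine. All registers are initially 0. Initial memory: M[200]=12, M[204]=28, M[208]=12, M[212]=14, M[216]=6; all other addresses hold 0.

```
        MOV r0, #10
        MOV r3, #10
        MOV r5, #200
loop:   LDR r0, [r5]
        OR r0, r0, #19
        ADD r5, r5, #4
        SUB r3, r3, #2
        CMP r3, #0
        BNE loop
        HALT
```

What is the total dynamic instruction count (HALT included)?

34

r0=10
r3=10
r5=200
r0=M[200]=12
r0=12|19=31
r5=200+4=204
r3=10-2=8
CMP r3, #0  (cmp 8,0)
BNE loop: taken
r0=M[204]=28
r0=28|19=31
r5=204+4=208
r3=8-2=6
CMP r3, #0  (cmp 6,0)
BNE loop: taken
r0=M[208]=12
r0=12|19=31
r5=208+4=212
r3=6-2=4
CMP r3, #0  (cmp 4,0)
BNE loop: taken
r0=M[212]=14
r0=14|19=31
r5=212+4=216
r3=4-2=2
CMP r3, #0  (cmp 2,0)
BNE loop: taken
r0=M[216]=6
r0=6|19=23
r5=216+4=220
r3=2-2=0
CMP r3, #0  (cmp 0,0)
BNE loop: not taken
halt.
Total executed instructions: 34.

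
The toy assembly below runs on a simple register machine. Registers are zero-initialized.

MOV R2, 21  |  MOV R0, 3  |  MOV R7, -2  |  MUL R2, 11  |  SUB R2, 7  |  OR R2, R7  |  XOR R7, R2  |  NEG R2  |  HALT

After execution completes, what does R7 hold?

0

after MOV R2, 21: R2=21
after MOV R0, 3: R0=3
after MOV R7, -2: R7=-2
after MUL R2, 11: R2=21*11=231
after SUB R2, 7: R2=231-7=224
after OR R2, R7: R2=224|(-2)=-2
after XOR R7, R2: R7=(-2)^(-2)=0
after NEG R2: R2=-(-2)=2
halt.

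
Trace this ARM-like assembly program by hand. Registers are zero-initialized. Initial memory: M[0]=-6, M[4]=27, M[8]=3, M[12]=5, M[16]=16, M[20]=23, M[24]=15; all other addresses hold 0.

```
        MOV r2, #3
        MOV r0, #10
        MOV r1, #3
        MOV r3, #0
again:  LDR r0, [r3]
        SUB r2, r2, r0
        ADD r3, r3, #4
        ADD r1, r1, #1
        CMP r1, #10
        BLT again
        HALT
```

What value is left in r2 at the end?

MOV r2, #3 → r2=3
MOV r0, #10 → r0=10
MOV r1, #3 → r1=3
MOV r3, #0 → r3=0
LDR r0, [r3] → r0=M[0]=-6
SUB r2, r2, r0 → r2=3-(-6)=9
ADD r3, r3, #4 → r3=0+4=4
ADD r1, r1, #1 → r1=3+1=4
CMP r1, #10  (cmp 4,10)
BLT again: taken
LDR r0, [r3] → r0=M[4]=27
SUB r2, r2, r0 → r2=9-27=-18
ADD r3, r3, #4 → r3=4+4=8
ADD r1, r1, #1 → r1=4+1=5
CMP r1, #10  (cmp 5,10)
BLT again: taken
LDR r0, [r3] → r0=M[8]=3
SUB r2, r2, r0 → r2=(-18)-3=-21
ADD r3, r3, #4 → r3=8+4=12
ADD r1, r1, #1 → r1=5+1=6
CMP r1, #10  (cmp 6,10)
BLT again: taken
LDR r0, [r3] → r0=M[12]=5
SUB r2, r2, r0 → r2=(-21)-5=-26
ADD r3, r3, #4 → r3=12+4=16
ADD r1, r1, #1 → r1=6+1=7
CMP r1, #10  (cmp 7,10)
BLT again: taken
LDR r0, [r3] → r0=M[16]=16
SUB r2, r2, r0 → r2=(-26)-16=-42
ADD r3, r3, #4 → r3=16+4=20
ADD r1, r1, #1 → r1=7+1=8
CMP r1, #10  (cmp 8,10)
BLT again: taken
LDR r0, [r3] → r0=M[20]=23
SUB r2, r2, r0 → r2=(-42)-23=-65
ADD r3, r3, #4 → r3=20+4=24
ADD r1, r1, #1 → r1=8+1=9
CMP r1, #10  (cmp 9,10)
BLT again: taken
LDR r0, [r3] → r0=M[24]=15
SUB r2, r2, r0 → r2=(-65)-15=-80
ADD r3, r3, #4 → r3=24+4=28
ADD r1, r1, #1 → r1=9+1=10
CMP r1, #10  (cmp 10,10)
BLT again: not taken
halt.

-80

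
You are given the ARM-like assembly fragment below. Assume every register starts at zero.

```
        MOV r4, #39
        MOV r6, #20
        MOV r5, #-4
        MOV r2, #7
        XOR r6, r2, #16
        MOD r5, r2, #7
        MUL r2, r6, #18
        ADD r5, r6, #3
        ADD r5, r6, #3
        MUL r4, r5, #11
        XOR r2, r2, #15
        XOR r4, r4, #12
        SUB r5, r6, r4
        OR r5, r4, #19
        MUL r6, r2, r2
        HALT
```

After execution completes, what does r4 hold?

after MOV r4, #39: r4=39
after MOV r6, #20: r6=20
after MOV r5, #-4: r5=-4
after MOV r2, #7: r2=7
after XOR r6, r2, #16: r6=7^16=23
after MOD r5, r2, #7: r5=7%7=0
after MUL r2, r6, #18: r2=23*18=414
after ADD r5, r6, #3: r5=23+3=26
after ADD r5, r6, #3: r5=23+3=26
after MUL r4, r5, #11: r4=26*11=286
after XOR r2, r2, #15: r2=414^15=401
after XOR r4, r4, #12: r4=286^12=274
after SUB r5, r6, r4: r5=23-274=-251
after OR r5, r4, #19: r5=274|19=275
after MUL r6, r2, r2: r6=401*401=160801
halt.

274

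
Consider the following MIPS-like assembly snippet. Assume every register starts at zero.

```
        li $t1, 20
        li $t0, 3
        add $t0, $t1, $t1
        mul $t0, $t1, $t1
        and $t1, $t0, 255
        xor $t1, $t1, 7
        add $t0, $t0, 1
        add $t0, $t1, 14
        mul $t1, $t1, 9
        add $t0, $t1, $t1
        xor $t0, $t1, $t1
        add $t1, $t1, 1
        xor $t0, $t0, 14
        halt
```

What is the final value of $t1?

1360

li $t1, 20 → $t1=20
li $t0, 3 → $t0=3
add $t0, $t1, $t1 → $t0=20+20=40
mul $t0, $t1, $t1 → $t0=20*20=400
and $t1, $t0, 255 → $t1=400&255=144
xor $t1, $t1, 7 → $t1=144^7=151
add $t0, $t0, 1 → $t0=400+1=401
add $t0, $t1, 14 → $t0=151+14=165
mul $t1, $t1, 9 → $t1=151*9=1359
add $t0, $t1, $t1 → $t0=1359+1359=2718
xor $t0, $t1, $t1 → $t0=1359^1359=0
add $t1, $t1, 1 → $t1=1359+1=1360
xor $t0, $t0, 14 → $t0=0^14=14
halt.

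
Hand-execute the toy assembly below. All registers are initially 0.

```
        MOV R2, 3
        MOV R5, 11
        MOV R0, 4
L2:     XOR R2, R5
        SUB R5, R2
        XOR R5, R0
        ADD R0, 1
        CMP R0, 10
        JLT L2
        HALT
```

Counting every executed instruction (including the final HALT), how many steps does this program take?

40

after MOV R2, 3: R2=3
after MOV R5, 11: R5=11
after MOV R0, 4: R0=4
after XOR R2, R5: R2=3^11=8
after SUB R5, R2: R5=11-8=3
after XOR R5, R0: R5=3^4=7
after ADD R0, 1: R0=4+1=5
CMP R0, 10  (cmp 5,10)
JLT L2: taken
after XOR R2, R5: R2=8^7=15
after SUB R5, R2: R5=7-15=-8
after XOR R5, R0: R5=(-8)^5=-3
after ADD R0, 1: R0=5+1=6
CMP R0, 10  (cmp 6,10)
JLT L2: taken
after XOR R2, R5: R2=15^(-3)=-14
after SUB R5, R2: R5=(-3)-(-14)=11
after XOR R5, R0: R5=11^6=13
after ADD R0, 1: R0=6+1=7
CMP R0, 10  (cmp 7,10)
JLT L2: taken
after XOR R2, R5: R2=(-14)^13=-1
after SUB R5, R2: R5=13-(-1)=14
after XOR R5, R0: R5=14^7=9
after ADD R0, 1: R0=7+1=8
CMP R0, 10  (cmp 8,10)
JLT L2: taken
after XOR R2, R5: R2=(-1)^9=-10
after SUB R5, R2: R5=9-(-10)=19
after XOR R5, R0: R5=19^8=27
after ADD R0, 1: R0=8+1=9
CMP R0, 10  (cmp 9,10)
JLT L2: taken
after XOR R2, R5: R2=(-10)^27=-19
after SUB R5, R2: R5=27-(-19)=46
after XOR R5, R0: R5=46^9=39
after ADD R0, 1: R0=9+1=10
CMP R0, 10  (cmp 10,10)
JLT L2: not taken
halt.
Total executed instructions: 40.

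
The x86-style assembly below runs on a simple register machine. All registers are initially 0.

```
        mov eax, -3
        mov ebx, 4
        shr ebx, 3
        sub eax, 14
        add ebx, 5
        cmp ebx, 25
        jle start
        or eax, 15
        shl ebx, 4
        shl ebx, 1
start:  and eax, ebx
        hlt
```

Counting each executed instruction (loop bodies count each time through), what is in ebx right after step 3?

0

eax=-3
ebx=4
ebx=4>>3=0
After step 3: ebx = 0.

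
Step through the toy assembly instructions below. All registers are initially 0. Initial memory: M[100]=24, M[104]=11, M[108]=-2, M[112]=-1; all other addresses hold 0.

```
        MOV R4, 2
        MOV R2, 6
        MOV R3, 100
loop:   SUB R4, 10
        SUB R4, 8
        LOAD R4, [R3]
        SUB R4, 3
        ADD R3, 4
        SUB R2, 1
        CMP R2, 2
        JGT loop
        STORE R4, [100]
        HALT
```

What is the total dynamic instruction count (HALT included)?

R4=2
R2=6
R3=100
R4=2-10=-8
R4=(-8)-8=-16
R4=M[100]=24
R4=24-3=21
R3=100+4=104
R2=6-1=5
CMP R2, 2  (cmp 5,2)
JGT loop: taken
R4=21-10=11
R4=11-8=3
R4=M[104]=11
R4=11-3=8
R3=104+4=108
R2=5-1=4
CMP R2, 2  (cmp 4,2)
JGT loop: taken
R4=8-10=-2
R4=(-2)-8=-10
R4=M[108]=-2
R4=(-2)-3=-5
R3=108+4=112
R2=4-1=3
CMP R2, 2  (cmp 3,2)
JGT loop: taken
R4=(-5)-10=-15
R4=(-15)-8=-23
R4=M[112]=-1
R4=(-1)-3=-4
R3=112+4=116
R2=3-1=2
CMP R2, 2  (cmp 2,2)
JGT loop: not taken
STORE R4, [100] → M[100]=-4
halt.
Total executed instructions: 37.

37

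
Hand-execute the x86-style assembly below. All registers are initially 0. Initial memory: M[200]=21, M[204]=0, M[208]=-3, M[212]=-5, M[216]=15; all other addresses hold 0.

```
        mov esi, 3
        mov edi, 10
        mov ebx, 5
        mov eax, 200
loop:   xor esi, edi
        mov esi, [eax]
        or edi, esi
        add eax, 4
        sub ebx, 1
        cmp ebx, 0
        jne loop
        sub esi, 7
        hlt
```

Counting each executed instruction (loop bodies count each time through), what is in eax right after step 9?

esi=3
edi=10
ebx=5
eax=200
esi=3^10=9
esi=M[200]=21
edi=10|21=31
eax=200+4=204
ebx=5-1=4
After step 9: eax = 204.

204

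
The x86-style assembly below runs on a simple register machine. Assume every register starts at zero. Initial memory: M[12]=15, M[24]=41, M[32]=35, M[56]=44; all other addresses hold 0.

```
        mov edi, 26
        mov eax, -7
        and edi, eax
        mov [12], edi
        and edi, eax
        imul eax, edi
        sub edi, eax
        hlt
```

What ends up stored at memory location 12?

24

after mov edi, 26: edi=26
after mov eax, -7: eax=-7
after and edi, eax: edi=26&(-7)=24
mov [12], edi → M[12]=24
after and edi, eax: edi=24&(-7)=24
after imul eax, edi: eax=(-7)*24=-168
after sub edi, eax: edi=24-(-168)=192
halt.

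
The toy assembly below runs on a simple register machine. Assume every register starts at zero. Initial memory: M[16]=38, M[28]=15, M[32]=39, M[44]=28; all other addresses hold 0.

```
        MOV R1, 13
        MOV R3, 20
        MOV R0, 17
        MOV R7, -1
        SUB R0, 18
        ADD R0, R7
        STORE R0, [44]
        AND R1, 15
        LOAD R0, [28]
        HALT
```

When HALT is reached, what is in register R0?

15

MOV R1, 13 → R1=13
MOV R3, 20 → R3=20
MOV R0, 17 → R0=17
MOV R7, -1 → R7=-1
SUB R0, 18 → R0=17-18=-1
ADD R0, R7 → R0=(-1)+(-1)=-2
STORE R0, [44] → M[44]=-2
AND R1, 15 → R1=13&15=13
LOAD R0, [28] → R0=M[28]=15
halt.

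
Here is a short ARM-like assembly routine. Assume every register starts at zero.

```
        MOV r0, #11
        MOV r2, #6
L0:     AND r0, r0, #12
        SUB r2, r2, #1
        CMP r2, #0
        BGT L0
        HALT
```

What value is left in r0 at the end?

8

after MOV r0, #11: r0=11
after MOV r2, #6: r2=6
after AND r0, r0, #12: r0=11&12=8
after SUB r2, r2, #1: r2=6-1=5
CMP r2, #0  (cmp 5,0)
BGT L0: taken
after AND r0, r0, #12: r0=8&12=8
after SUB r2, r2, #1: r2=5-1=4
CMP r2, #0  (cmp 4,0)
BGT L0: taken
after AND r0, r0, #12: r0=8&12=8
after SUB r2, r2, #1: r2=4-1=3
CMP r2, #0  (cmp 3,0)
BGT L0: taken
after AND r0, r0, #12: r0=8&12=8
after SUB r2, r2, #1: r2=3-1=2
CMP r2, #0  (cmp 2,0)
BGT L0: taken
after AND r0, r0, #12: r0=8&12=8
after SUB r2, r2, #1: r2=2-1=1
CMP r2, #0  (cmp 1,0)
BGT L0: taken
after AND r0, r0, #12: r0=8&12=8
after SUB r2, r2, #1: r2=1-1=0
CMP r2, #0  (cmp 0,0)
BGT L0: not taken
halt.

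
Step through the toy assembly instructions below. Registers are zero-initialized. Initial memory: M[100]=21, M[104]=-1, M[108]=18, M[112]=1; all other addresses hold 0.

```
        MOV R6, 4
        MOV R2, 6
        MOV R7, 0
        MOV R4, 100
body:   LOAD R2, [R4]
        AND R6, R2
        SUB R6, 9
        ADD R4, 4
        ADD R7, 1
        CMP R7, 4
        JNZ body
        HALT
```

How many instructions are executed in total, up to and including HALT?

33

after MOV R6, 4: R6=4
after MOV R2, 6: R2=6
after MOV R7, 0: R7=0
after MOV R4, 100: R4=100
after LOAD R2, [R4]: R2=M[100]=21
after AND R6, R2: R6=4&21=4
after SUB R6, 9: R6=4-9=-5
after ADD R4, 4: R4=100+4=104
after ADD R7, 1: R7=0+1=1
CMP R7, 4  (cmp 1,4)
JNZ body: taken
after LOAD R2, [R4]: R2=M[104]=-1
after AND R6, R2: R6=(-5)&(-1)=-5
after SUB R6, 9: R6=(-5)-9=-14
after ADD R4, 4: R4=104+4=108
after ADD R7, 1: R7=1+1=2
CMP R7, 4  (cmp 2,4)
JNZ body: taken
after LOAD R2, [R4]: R2=M[108]=18
after AND R6, R2: R6=(-14)&18=18
after SUB R6, 9: R6=18-9=9
after ADD R4, 4: R4=108+4=112
after ADD R7, 1: R7=2+1=3
CMP R7, 4  (cmp 3,4)
JNZ body: taken
after LOAD R2, [R4]: R2=M[112]=1
after AND R6, R2: R6=9&1=1
after SUB R6, 9: R6=1-9=-8
after ADD R4, 4: R4=112+4=116
after ADD R7, 1: R7=3+1=4
CMP R7, 4  (cmp 4,4)
JNZ body: not taken
halt.
Total executed instructions: 33.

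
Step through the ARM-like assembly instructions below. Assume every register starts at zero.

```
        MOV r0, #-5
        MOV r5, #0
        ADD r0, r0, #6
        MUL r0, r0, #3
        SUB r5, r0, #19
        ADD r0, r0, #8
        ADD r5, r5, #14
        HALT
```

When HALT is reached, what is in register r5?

MOV r0, #-5 → r0=-5
MOV r5, #0 → r5=0
ADD r0, r0, #6 → r0=(-5)+6=1
MUL r0, r0, #3 → r0=1*3=3
SUB r5, r0, #19 → r5=3-19=-16
ADD r0, r0, #8 → r0=3+8=11
ADD r5, r5, #14 → r5=(-16)+14=-2
halt.

-2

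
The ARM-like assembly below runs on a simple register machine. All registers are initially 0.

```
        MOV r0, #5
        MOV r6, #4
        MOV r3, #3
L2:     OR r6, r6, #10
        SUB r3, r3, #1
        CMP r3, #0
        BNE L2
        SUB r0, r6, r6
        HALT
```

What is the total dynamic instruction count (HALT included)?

after MOV r0, #5: r0=5
after MOV r6, #4: r6=4
after MOV r3, #3: r3=3
after OR r6, r6, #10: r6=4|10=14
after SUB r3, r3, #1: r3=3-1=2
CMP r3, #0  (cmp 2,0)
BNE L2: taken
after OR r6, r6, #10: r6=14|10=14
after SUB r3, r3, #1: r3=2-1=1
CMP r3, #0  (cmp 1,0)
BNE L2: taken
after OR r6, r6, #10: r6=14|10=14
after SUB r3, r3, #1: r3=1-1=0
CMP r3, #0  (cmp 0,0)
BNE L2: not taken
after SUB r0, r6, r6: r0=14-14=0
halt.
Total executed instructions: 17.

17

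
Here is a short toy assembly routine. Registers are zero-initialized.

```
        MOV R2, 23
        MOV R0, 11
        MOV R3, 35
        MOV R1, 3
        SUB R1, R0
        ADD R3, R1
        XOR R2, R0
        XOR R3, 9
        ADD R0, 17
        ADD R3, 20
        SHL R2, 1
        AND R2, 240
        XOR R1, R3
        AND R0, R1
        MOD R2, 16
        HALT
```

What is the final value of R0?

MOV R2, 23 → R2=23
MOV R0, 11 → R0=11
MOV R3, 35 → R3=35
MOV R1, 3 → R1=3
SUB R1, R0 → R1=3-11=-8
ADD R3, R1 → R3=35+(-8)=27
XOR R2, R0 → R2=23^11=28
XOR R3, 9 → R3=27^9=18
ADD R0, 17 → R0=11+17=28
ADD R3, 20 → R3=18+20=38
SHL R2, 1 → R2=28<<1=56
AND R2, 240 → R2=56&240=48
XOR R1, R3 → R1=(-8)^38=-34
AND R0, R1 → R0=28&(-34)=28
MOD R2, 16 → R2=48%16=0
halt.

28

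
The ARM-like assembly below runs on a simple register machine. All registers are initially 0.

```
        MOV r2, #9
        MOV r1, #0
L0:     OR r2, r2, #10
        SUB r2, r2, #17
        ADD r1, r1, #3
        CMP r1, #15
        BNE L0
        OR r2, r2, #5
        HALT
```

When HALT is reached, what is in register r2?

MOV r2, #9 → r2=9
MOV r1, #0 → r1=0
OR r2, r2, #10 → r2=9|10=11
SUB r2, r2, #17 → r2=11-17=-6
ADD r1, r1, #3 → r1=0+3=3
CMP r1, #15  (cmp 3,15)
BNE L0: taken
OR r2, r2, #10 → r2=(-6)|10=-6
SUB r2, r2, #17 → r2=(-6)-17=-23
ADD r1, r1, #3 → r1=3+3=6
CMP r1, #15  (cmp 6,15)
BNE L0: taken
OR r2, r2, #10 → r2=(-23)|10=-21
SUB r2, r2, #17 → r2=(-21)-17=-38
ADD r1, r1, #3 → r1=6+3=9
CMP r1, #15  (cmp 9,15)
BNE L0: taken
OR r2, r2, #10 → r2=(-38)|10=-38
SUB r2, r2, #17 → r2=(-38)-17=-55
ADD r1, r1, #3 → r1=9+3=12
CMP r1, #15  (cmp 12,15)
BNE L0: taken
OR r2, r2, #10 → r2=(-55)|10=-53
SUB r2, r2, #17 → r2=(-53)-17=-70
ADD r1, r1, #3 → r1=12+3=15
CMP r1, #15  (cmp 15,15)
BNE L0: not taken
OR r2, r2, #5 → r2=(-70)|5=-65
halt.

-65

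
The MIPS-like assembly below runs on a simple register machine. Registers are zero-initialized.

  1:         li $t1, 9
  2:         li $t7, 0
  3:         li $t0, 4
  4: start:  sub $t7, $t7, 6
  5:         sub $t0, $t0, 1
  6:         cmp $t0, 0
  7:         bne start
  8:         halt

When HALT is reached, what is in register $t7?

$t1=9
$t7=0
$t0=4
$t7=0-6=-6
$t0=4-1=3
cmp $t0, 0  (cmp 3,0)
bne start: taken
$t7=(-6)-6=-12
$t0=3-1=2
cmp $t0, 0  (cmp 2,0)
bne start: taken
$t7=(-12)-6=-18
$t0=2-1=1
cmp $t0, 0  (cmp 1,0)
bne start: taken
$t7=(-18)-6=-24
$t0=1-1=0
cmp $t0, 0  (cmp 0,0)
bne start: not taken
halt.

-24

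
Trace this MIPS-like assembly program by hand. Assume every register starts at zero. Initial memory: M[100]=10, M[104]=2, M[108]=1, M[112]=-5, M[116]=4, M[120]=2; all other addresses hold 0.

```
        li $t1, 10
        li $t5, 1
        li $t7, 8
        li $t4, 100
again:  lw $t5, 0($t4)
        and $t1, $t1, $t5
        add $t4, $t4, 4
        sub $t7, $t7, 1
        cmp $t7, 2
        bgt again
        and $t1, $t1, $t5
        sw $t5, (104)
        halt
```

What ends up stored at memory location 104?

2

$t1=10
$t5=1
$t7=8
$t4=100
$t5=M[100]=10
$t1=10&10=10
$t4=100+4=104
$t7=8-1=7
cmp $t7, 2  (cmp 7,2)
bgt again: taken
$t5=M[104]=2
$t1=10&2=2
$t4=104+4=108
$t7=7-1=6
cmp $t7, 2  (cmp 6,2)
bgt again: taken
$t5=M[108]=1
$t1=2&1=0
$t4=108+4=112
$t7=6-1=5
cmp $t7, 2  (cmp 5,2)
bgt again: taken
$t5=M[112]=-5
$t1=0&(-5)=0
$t4=112+4=116
$t7=5-1=4
cmp $t7, 2  (cmp 4,2)
bgt again: taken
$t5=M[116]=4
$t1=0&4=0
$t4=116+4=120
$t7=4-1=3
cmp $t7, 2  (cmp 3,2)
bgt again: taken
$t5=M[120]=2
$t1=0&2=0
$t4=120+4=124
$t7=3-1=2
cmp $t7, 2  (cmp 2,2)
bgt again: not taken
$t1=0&2=0
sw $t5, (104) → M[104]=2
halt.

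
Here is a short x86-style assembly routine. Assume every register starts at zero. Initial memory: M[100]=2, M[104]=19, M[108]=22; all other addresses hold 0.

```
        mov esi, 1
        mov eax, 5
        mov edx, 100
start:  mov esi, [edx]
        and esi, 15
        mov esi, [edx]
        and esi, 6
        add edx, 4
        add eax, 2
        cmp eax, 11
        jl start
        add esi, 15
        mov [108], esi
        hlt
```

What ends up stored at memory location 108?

21

mov esi, 1 → esi=1
mov eax, 5 → eax=5
mov edx, 100 → edx=100
mov esi, [edx] → esi=M[100]=2
and esi, 15 → esi=2&15=2
mov esi, [edx] → esi=M[100]=2
and esi, 6 → esi=2&6=2
add edx, 4 → edx=100+4=104
add eax, 2 → eax=5+2=7
cmp eax, 11  (cmp 7,11)
jl start: taken
mov esi, [edx] → esi=M[104]=19
and esi, 15 → esi=19&15=3
mov esi, [edx] → esi=M[104]=19
and esi, 6 → esi=19&6=2
add edx, 4 → edx=104+4=108
add eax, 2 → eax=7+2=9
cmp eax, 11  (cmp 9,11)
jl start: taken
mov esi, [edx] → esi=M[108]=22
and esi, 15 → esi=22&15=6
mov esi, [edx] → esi=M[108]=22
and esi, 6 → esi=22&6=6
add edx, 4 → edx=108+4=112
add eax, 2 → eax=9+2=11
cmp eax, 11  (cmp 11,11)
jl start: not taken
add esi, 15 → esi=6+15=21
mov [108], esi → M[108]=21
halt.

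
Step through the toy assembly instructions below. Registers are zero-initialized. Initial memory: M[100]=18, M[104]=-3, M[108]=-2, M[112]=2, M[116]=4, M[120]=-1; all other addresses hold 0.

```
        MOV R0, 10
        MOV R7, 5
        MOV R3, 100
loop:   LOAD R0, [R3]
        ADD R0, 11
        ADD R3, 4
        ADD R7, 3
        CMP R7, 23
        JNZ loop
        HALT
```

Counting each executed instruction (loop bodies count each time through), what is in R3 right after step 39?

MOV R0, 10 → R0=10
MOV R7, 5 → R7=5
MOV R3, 100 → R3=100
LOAD R0, [R3] → R0=M[100]=18
ADD R0, 11 → R0=18+11=29
ADD R3, 4 → R3=100+4=104
ADD R7, 3 → R7=5+3=8
CMP R7, 23  (cmp 8,23)
JNZ loop: taken
LOAD R0, [R3] → R0=M[104]=-3
ADD R0, 11 → R0=(-3)+11=8
ADD R3, 4 → R3=104+4=108
ADD R7, 3 → R7=8+3=11
CMP R7, 23  (cmp 11,23)
JNZ loop: taken
LOAD R0, [R3] → R0=M[108]=-2
ADD R0, 11 → R0=(-2)+11=9
ADD R3, 4 → R3=108+4=112
ADD R7, 3 → R7=11+3=14
CMP R7, 23  (cmp 14,23)
JNZ loop: taken
LOAD R0, [R3] → R0=M[112]=2
ADD R0, 11 → R0=2+11=13
ADD R3, 4 → R3=112+4=116
ADD R7, 3 → R7=14+3=17
CMP R7, 23  (cmp 17,23)
JNZ loop: taken
LOAD R0, [R3] → R0=M[116]=4
ADD R0, 11 → R0=4+11=15
ADD R3, 4 → R3=116+4=120
ADD R7, 3 → R7=17+3=20
CMP R7, 23  (cmp 20,23)
JNZ loop: taken
LOAD R0, [R3] → R0=M[120]=-1
ADD R0, 11 → R0=(-1)+11=10
ADD R3, 4 → R3=120+4=124
ADD R7, 3 → R7=20+3=23
CMP R7, 23  (cmp 23,23)
JNZ loop: not taken
After step 39: R3 = 124.

124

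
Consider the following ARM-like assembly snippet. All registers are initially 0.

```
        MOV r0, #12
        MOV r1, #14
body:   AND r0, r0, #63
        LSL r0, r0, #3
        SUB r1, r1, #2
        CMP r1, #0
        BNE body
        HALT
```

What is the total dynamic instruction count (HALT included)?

38

r0=12
r1=14
r0=12&63=12
r0=12<<3=96
r1=14-2=12
CMP r1, #0  (cmp 12,0)
BNE body: taken
r0=96&63=32
r0=32<<3=256
r1=12-2=10
CMP r1, #0  (cmp 10,0)
BNE body: taken
r0=256&63=0
r0=0<<3=0
r1=10-2=8
CMP r1, #0  (cmp 8,0)
BNE body: taken
r0=0&63=0
r0=0<<3=0
r1=8-2=6
CMP r1, #0  (cmp 6,0)
BNE body: taken
r0=0&63=0
r0=0<<3=0
r1=6-2=4
CMP r1, #0  (cmp 4,0)
BNE body: taken
r0=0&63=0
r0=0<<3=0
r1=4-2=2
CMP r1, #0  (cmp 2,0)
BNE body: taken
r0=0&63=0
r0=0<<3=0
r1=2-2=0
CMP r1, #0  (cmp 0,0)
BNE body: not taken
halt.
Total executed instructions: 38.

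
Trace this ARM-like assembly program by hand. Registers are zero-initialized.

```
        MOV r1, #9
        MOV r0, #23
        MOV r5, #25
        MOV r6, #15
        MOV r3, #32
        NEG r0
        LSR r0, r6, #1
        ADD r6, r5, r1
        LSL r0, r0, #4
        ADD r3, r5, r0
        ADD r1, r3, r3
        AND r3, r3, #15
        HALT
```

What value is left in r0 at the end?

after MOV r1, #9: r1=9
after MOV r0, #23: r0=23
after MOV r5, #25: r5=25
after MOV r6, #15: r6=15
after MOV r3, #32: r3=32
after NEG r0: r0=-(23)=-23
after LSR r0, r6, #1: r0=15>>1=7
after ADD r6, r5, r1: r6=25+9=34
after LSL r0, r0, #4: r0=7<<4=112
after ADD r3, r5, r0: r3=25+112=137
after ADD r1, r3, r3: r1=137+137=274
after AND r3, r3, #15: r3=137&15=9
halt.

112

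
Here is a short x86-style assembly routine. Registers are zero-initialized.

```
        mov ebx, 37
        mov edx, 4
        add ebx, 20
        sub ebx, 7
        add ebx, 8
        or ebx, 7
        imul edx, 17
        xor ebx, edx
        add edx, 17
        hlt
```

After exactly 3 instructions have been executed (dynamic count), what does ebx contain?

ebx=37
edx=4
ebx=37+20=57
After step 3: ebx = 57.

57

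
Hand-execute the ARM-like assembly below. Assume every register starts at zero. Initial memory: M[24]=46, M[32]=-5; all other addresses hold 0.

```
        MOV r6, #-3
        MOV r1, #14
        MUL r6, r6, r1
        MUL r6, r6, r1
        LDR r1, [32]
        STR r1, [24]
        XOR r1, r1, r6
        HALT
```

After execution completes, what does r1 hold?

591

r6=-3
r1=14
r6=(-3)*14=-42
r6=(-42)*14=-588
r1=M[32]=-5
STR r1, [24] → M[24]=-5
r1=(-5)^(-588)=591
halt.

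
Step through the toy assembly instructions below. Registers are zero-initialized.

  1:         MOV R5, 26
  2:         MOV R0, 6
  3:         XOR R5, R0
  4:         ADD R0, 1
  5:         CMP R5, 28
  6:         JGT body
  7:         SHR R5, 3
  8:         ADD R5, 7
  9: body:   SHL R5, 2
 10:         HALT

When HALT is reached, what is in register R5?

MOV R5, 26 → R5=26
MOV R0, 6 → R0=6
XOR R5, R0 → R5=26^6=28
ADD R0, 1 → R0=6+1=7
CMP R5, 28  (cmp 28,28)
JGT body: not taken
SHR R5, 3 → R5=28>>3=3
ADD R5, 7 → R5=3+7=10
SHL R5, 2 → R5=10<<2=40
halt.

40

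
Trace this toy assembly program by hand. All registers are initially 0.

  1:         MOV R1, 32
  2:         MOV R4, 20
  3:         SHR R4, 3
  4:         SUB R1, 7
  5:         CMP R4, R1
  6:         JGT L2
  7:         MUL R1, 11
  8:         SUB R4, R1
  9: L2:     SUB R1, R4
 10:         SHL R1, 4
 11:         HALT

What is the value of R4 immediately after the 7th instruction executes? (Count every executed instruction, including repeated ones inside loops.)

MOV R1, 32 → R1=32
MOV R4, 20 → R4=20
SHR R4, 3 → R4=20>>3=2
SUB R1, 7 → R1=32-7=25
CMP R4, R1  (cmp 2,25)
JGT L2: not taken
MUL R1, 11 → R1=25*11=275
After step 7: R4 = 2.

2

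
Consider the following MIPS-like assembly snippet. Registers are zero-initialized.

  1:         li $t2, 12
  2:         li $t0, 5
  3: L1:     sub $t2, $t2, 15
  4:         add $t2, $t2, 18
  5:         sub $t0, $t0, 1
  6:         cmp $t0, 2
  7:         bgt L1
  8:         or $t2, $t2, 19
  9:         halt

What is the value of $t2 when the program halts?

23

li $t2, 12 → $t2=12
li $t0, 5 → $t0=5
sub $t2, $t2, 15 → $t2=12-15=-3
add $t2, $t2, 18 → $t2=(-3)+18=15
sub $t0, $t0, 1 → $t0=5-1=4
cmp $t0, 2  (cmp 4,2)
bgt L1: taken
sub $t2, $t2, 15 → $t2=15-15=0
add $t2, $t2, 18 → $t2=0+18=18
sub $t0, $t0, 1 → $t0=4-1=3
cmp $t0, 2  (cmp 3,2)
bgt L1: taken
sub $t2, $t2, 15 → $t2=18-15=3
add $t2, $t2, 18 → $t2=3+18=21
sub $t0, $t0, 1 → $t0=3-1=2
cmp $t0, 2  (cmp 2,2)
bgt L1: not taken
or $t2, $t2, 19 → $t2=21|19=23
halt.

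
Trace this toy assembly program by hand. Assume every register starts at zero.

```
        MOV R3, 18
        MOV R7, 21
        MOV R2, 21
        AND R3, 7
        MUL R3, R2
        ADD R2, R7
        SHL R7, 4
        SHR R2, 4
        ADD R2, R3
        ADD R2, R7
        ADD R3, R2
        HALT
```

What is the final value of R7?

MOV R3, 18 → R3=18
MOV R7, 21 → R7=21
MOV R2, 21 → R2=21
AND R3, 7 → R3=18&7=2
MUL R3, R2 → R3=2*21=42
ADD R2, R7 → R2=21+21=42
SHL R7, 4 → R7=21<<4=336
SHR R2, 4 → R2=42>>4=2
ADD R2, R3 → R2=2+42=44
ADD R2, R7 → R2=44+336=380
ADD R3, R2 → R3=42+380=422
halt.

336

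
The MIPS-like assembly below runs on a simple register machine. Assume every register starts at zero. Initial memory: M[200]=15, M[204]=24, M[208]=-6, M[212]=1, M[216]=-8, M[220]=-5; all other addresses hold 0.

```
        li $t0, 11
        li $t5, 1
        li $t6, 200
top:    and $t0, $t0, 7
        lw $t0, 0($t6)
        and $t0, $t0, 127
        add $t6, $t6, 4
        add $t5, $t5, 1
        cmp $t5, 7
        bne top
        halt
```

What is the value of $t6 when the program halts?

224

$t0=11
$t5=1
$t6=200
$t0=11&7=3
$t0=M[200]=15
$t0=15&127=15
$t6=200+4=204
$t5=1+1=2
cmp $t5, 7  (cmp 2,7)
bne top: taken
$t0=15&7=7
$t0=M[204]=24
$t0=24&127=24
$t6=204+4=208
$t5=2+1=3
cmp $t5, 7  (cmp 3,7)
bne top: taken
$t0=24&7=0
$t0=M[208]=-6
$t0=(-6)&127=122
$t6=208+4=212
$t5=3+1=4
cmp $t5, 7  (cmp 4,7)
bne top: taken
$t0=122&7=2
$t0=M[212]=1
$t0=1&127=1
$t6=212+4=216
$t5=4+1=5
cmp $t5, 7  (cmp 5,7)
bne top: taken
$t0=1&7=1
$t0=M[216]=-8
$t0=(-8)&127=120
$t6=216+4=220
$t5=5+1=6
cmp $t5, 7  (cmp 6,7)
bne top: taken
$t0=120&7=0
$t0=M[220]=-5
$t0=(-5)&127=123
$t6=220+4=224
$t5=6+1=7
cmp $t5, 7  (cmp 7,7)
bne top: not taken
halt.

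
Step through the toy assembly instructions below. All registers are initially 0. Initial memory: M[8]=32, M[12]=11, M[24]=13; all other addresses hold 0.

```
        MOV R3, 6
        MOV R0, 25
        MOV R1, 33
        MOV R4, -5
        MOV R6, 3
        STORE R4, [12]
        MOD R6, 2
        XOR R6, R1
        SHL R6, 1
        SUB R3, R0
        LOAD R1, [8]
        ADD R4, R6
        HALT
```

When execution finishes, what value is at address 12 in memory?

after MOV R3, 6: R3=6
after MOV R0, 25: R0=25
after MOV R1, 33: R1=33
after MOV R4, -5: R4=-5
after MOV R6, 3: R6=3
STORE R4, [12] → M[12]=-5
after MOD R6, 2: R6=3%2=1
after XOR R6, R1: R6=1^33=32
after SHL R6, 1: R6=32<<1=64
after SUB R3, R0: R3=6-25=-19
after LOAD R1, [8]: R1=M[8]=32
after ADD R4, R6: R4=(-5)+64=59
halt.

-5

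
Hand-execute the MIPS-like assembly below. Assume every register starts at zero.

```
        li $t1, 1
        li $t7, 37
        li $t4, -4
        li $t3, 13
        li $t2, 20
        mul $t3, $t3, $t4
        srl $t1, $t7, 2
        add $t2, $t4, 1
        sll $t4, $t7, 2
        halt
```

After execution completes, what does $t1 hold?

9

after li $t1, 1: $t1=1
after li $t7, 37: $t7=37
after li $t4, -4: $t4=-4
after li $t3, 13: $t3=13
after li $t2, 20: $t2=20
after mul $t3, $t3, $t4: $t3=13*(-4)=-52
after srl $t1, $t7, 2: $t1=37>>2=9
after add $t2, $t4, 1: $t2=(-4)+1=-3
after sll $t4, $t7, 2: $t4=37<<2=148
halt.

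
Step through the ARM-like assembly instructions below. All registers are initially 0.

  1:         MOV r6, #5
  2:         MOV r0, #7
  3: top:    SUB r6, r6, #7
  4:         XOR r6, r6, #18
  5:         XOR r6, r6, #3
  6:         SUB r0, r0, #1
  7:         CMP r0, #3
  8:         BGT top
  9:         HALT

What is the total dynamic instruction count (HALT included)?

27

MOV r6, #5 → r6=5
MOV r0, #7 → r0=7
SUB r6, r6, #7 → r6=5-7=-2
XOR r6, r6, #18 → r6=(-2)^18=-20
XOR r6, r6, #3 → r6=(-20)^3=-17
SUB r0, r0, #1 → r0=7-1=6
CMP r0, #3  (cmp 6,3)
BGT top: taken
SUB r6, r6, #7 → r6=(-17)-7=-24
XOR r6, r6, #18 → r6=(-24)^18=-6
XOR r6, r6, #3 → r6=(-6)^3=-7
SUB r0, r0, #1 → r0=6-1=5
CMP r0, #3  (cmp 5,3)
BGT top: taken
SUB r6, r6, #7 → r6=(-7)-7=-14
XOR r6, r6, #18 → r6=(-14)^18=-32
XOR r6, r6, #3 → r6=(-32)^3=-29
SUB r0, r0, #1 → r0=5-1=4
CMP r0, #3  (cmp 4,3)
BGT top: taken
SUB r6, r6, #7 → r6=(-29)-7=-36
XOR r6, r6, #18 → r6=(-36)^18=-50
XOR r6, r6, #3 → r6=(-50)^3=-51
SUB r0, r0, #1 → r0=4-1=3
CMP r0, #3  (cmp 3,3)
BGT top: not taken
halt.
Total executed instructions: 27.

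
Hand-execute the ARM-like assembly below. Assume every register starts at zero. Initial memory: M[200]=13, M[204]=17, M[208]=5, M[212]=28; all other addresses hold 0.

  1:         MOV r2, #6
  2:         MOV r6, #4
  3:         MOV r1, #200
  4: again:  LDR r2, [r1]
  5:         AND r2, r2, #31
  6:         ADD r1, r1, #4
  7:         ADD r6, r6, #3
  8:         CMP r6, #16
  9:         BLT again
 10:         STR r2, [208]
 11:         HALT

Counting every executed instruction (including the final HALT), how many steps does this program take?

29

after MOV r2, #6: r2=6
after MOV r6, #4: r6=4
after MOV r1, #200: r1=200
after LDR r2, [r1]: r2=M[200]=13
after AND r2, r2, #31: r2=13&31=13
after ADD r1, r1, #4: r1=200+4=204
after ADD r6, r6, #3: r6=4+3=7
CMP r6, #16  (cmp 7,16)
BLT again: taken
after LDR r2, [r1]: r2=M[204]=17
after AND r2, r2, #31: r2=17&31=17
after ADD r1, r1, #4: r1=204+4=208
after ADD r6, r6, #3: r6=7+3=10
CMP r6, #16  (cmp 10,16)
BLT again: taken
after LDR r2, [r1]: r2=M[208]=5
after AND r2, r2, #31: r2=5&31=5
after ADD r1, r1, #4: r1=208+4=212
after ADD r6, r6, #3: r6=10+3=13
CMP r6, #16  (cmp 13,16)
BLT again: taken
after LDR r2, [r1]: r2=M[212]=28
after AND r2, r2, #31: r2=28&31=28
after ADD r1, r1, #4: r1=212+4=216
after ADD r6, r6, #3: r6=13+3=16
CMP r6, #16  (cmp 16,16)
BLT again: not taken
STR r2, [208] → M[208]=28
halt.
Total executed instructions: 29.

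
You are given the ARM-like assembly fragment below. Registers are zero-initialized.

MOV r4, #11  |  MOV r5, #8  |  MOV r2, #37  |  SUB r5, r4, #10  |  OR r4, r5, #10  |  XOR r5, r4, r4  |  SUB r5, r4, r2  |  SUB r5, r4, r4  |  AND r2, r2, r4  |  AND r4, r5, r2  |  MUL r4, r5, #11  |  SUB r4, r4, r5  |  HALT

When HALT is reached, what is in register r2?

1

r4=11
r5=8
r2=37
r5=11-10=1
r4=1|10=11
r5=11^11=0
r5=11-37=-26
r5=11-11=0
r2=37&11=1
r4=0&1=0
r4=0*11=0
r4=0-0=0
halt.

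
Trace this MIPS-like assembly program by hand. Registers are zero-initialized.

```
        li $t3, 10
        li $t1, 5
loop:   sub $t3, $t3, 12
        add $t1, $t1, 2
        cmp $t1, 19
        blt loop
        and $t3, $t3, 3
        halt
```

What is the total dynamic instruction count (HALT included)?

after li $t3, 10: $t3=10
after li $t1, 5: $t1=5
after sub $t3, $t3, 12: $t3=10-12=-2
after add $t1, $t1, 2: $t1=5+2=7
cmp $t1, 19  (cmp 7,19)
blt loop: taken
after sub $t3, $t3, 12: $t3=(-2)-12=-14
after add $t1, $t1, 2: $t1=7+2=9
cmp $t1, 19  (cmp 9,19)
blt loop: taken
after sub $t3, $t3, 12: $t3=(-14)-12=-26
after add $t1, $t1, 2: $t1=9+2=11
cmp $t1, 19  (cmp 11,19)
blt loop: taken
after sub $t3, $t3, 12: $t3=(-26)-12=-38
after add $t1, $t1, 2: $t1=11+2=13
cmp $t1, 19  (cmp 13,19)
blt loop: taken
after sub $t3, $t3, 12: $t3=(-38)-12=-50
after add $t1, $t1, 2: $t1=13+2=15
cmp $t1, 19  (cmp 15,19)
blt loop: taken
after sub $t3, $t3, 12: $t3=(-50)-12=-62
after add $t1, $t1, 2: $t1=15+2=17
cmp $t1, 19  (cmp 17,19)
blt loop: taken
after sub $t3, $t3, 12: $t3=(-62)-12=-74
after add $t1, $t1, 2: $t1=17+2=19
cmp $t1, 19  (cmp 19,19)
blt loop: not taken
after and $t3, $t3, 3: $t3=(-74)&3=2
halt.
Total executed instructions: 32.

32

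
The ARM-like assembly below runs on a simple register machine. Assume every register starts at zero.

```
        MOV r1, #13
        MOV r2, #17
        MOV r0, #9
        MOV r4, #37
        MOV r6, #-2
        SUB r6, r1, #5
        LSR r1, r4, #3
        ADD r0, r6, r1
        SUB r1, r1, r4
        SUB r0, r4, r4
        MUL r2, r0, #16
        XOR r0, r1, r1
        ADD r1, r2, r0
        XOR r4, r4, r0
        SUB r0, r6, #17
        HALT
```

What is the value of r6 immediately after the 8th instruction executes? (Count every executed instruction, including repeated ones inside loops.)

r1=13
r2=17
r0=9
r4=37
r6=-2
r6=13-5=8
r1=37>>3=4
r0=8+4=12
After step 8: r6 = 8.

8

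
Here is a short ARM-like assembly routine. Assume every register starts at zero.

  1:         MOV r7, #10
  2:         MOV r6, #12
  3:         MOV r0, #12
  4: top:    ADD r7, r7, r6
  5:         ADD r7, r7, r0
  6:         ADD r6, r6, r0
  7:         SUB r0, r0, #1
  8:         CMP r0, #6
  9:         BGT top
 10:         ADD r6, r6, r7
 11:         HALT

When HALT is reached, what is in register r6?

368

r7=10
r6=12
r0=12
r7=10+12=22
r7=22+12=34
r6=12+12=24
r0=12-1=11
CMP r0, #6  (cmp 11,6)
BGT top: taken
r7=34+24=58
r7=58+11=69
r6=24+11=35
r0=11-1=10
CMP r0, #6  (cmp 10,6)
BGT top: taken
r7=69+35=104
r7=104+10=114
r6=35+10=45
r0=10-1=9
CMP r0, #6  (cmp 9,6)
BGT top: taken
r7=114+45=159
r7=159+9=168
r6=45+9=54
r0=9-1=8
CMP r0, #6  (cmp 8,6)
BGT top: taken
r7=168+54=222
r7=222+8=230
r6=54+8=62
r0=8-1=7
CMP r0, #6  (cmp 7,6)
BGT top: taken
r7=230+62=292
r7=292+7=299
r6=62+7=69
r0=7-1=6
CMP r0, #6  (cmp 6,6)
BGT top: not taken
r6=69+299=368
halt.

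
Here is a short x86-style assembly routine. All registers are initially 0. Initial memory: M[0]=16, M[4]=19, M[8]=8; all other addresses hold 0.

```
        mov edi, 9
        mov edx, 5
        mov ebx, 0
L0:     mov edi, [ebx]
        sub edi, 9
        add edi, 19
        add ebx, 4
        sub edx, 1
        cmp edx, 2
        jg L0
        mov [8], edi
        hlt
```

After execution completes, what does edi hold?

18

mov edi, 9 → edi=9
mov edx, 5 → edx=5
mov ebx, 0 → ebx=0
mov edi, [ebx] → edi=M[0]=16
sub edi, 9 → edi=16-9=7
add edi, 19 → edi=7+19=26
add ebx, 4 → ebx=0+4=4
sub edx, 1 → edx=5-1=4
cmp edx, 2  (cmp 4,2)
jg L0: taken
mov edi, [ebx] → edi=M[4]=19
sub edi, 9 → edi=19-9=10
add edi, 19 → edi=10+19=29
add ebx, 4 → ebx=4+4=8
sub edx, 1 → edx=4-1=3
cmp edx, 2  (cmp 3,2)
jg L0: taken
mov edi, [ebx] → edi=M[8]=8
sub edi, 9 → edi=8-9=-1
add edi, 19 → edi=(-1)+19=18
add ebx, 4 → ebx=8+4=12
sub edx, 1 → edx=3-1=2
cmp edx, 2  (cmp 2,2)
jg L0: not taken
mov [8], edi → M[8]=18
halt.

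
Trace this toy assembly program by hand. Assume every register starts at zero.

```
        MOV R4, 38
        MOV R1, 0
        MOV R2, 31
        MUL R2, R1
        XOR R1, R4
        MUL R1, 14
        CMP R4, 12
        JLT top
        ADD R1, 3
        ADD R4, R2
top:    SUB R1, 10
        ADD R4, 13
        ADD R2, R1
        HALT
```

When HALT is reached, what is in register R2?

R4=38
R1=0
R2=31
R2=31*0=0
R1=0^38=38
R1=38*14=532
CMP R4, 12  (cmp 38,12)
JLT top: not taken
R1=532+3=535
R4=38+0=38
R1=535-10=525
R4=38+13=51
R2=0+525=525
halt.

525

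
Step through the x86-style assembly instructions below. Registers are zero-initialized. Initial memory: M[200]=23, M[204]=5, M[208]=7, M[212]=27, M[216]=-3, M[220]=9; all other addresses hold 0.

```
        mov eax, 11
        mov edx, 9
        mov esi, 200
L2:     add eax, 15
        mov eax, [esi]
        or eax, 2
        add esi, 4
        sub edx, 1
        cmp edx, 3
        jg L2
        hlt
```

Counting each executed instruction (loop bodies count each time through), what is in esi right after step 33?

after mov eax, 11: eax=11
after mov edx, 9: edx=9
after mov esi, 200: esi=200
after add eax, 15: eax=11+15=26
after mov eax, [esi]: eax=M[200]=23
after or eax, 2: eax=23|2=23
after add esi, 4: esi=200+4=204
after sub edx, 1: edx=9-1=8
cmp edx, 3  (cmp 8,3)
jg L2: taken
after add eax, 15: eax=23+15=38
after mov eax, [esi]: eax=M[204]=5
after or eax, 2: eax=5|2=7
after add esi, 4: esi=204+4=208
after sub edx, 1: edx=8-1=7
cmp edx, 3  (cmp 7,3)
jg L2: taken
after add eax, 15: eax=7+15=22
after mov eax, [esi]: eax=M[208]=7
after or eax, 2: eax=7|2=7
after add esi, 4: esi=208+4=212
after sub edx, 1: edx=7-1=6
cmp edx, 3  (cmp 6,3)
jg L2: taken
after add eax, 15: eax=7+15=22
after mov eax, [esi]: eax=M[212]=27
after or eax, 2: eax=27|2=27
after add esi, 4: esi=212+4=216
after sub edx, 1: edx=6-1=5
cmp edx, 3  (cmp 5,3)
jg L2: taken
after add eax, 15: eax=27+15=42
after mov eax, [esi]: eax=M[216]=-3
After step 33: esi = 216.

216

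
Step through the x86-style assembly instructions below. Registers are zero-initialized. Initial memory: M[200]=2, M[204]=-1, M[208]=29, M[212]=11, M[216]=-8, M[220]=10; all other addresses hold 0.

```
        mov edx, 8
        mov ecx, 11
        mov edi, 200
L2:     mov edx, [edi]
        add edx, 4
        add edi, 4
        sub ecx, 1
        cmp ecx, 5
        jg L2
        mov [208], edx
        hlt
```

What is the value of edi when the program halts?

224

edx=8
ecx=11
edi=200
edx=M[200]=2
edx=2+4=6
edi=200+4=204
ecx=11-1=10
cmp ecx, 5  (cmp 10,5)
jg L2: taken
edx=M[204]=-1
edx=(-1)+4=3
edi=204+4=208
ecx=10-1=9
cmp ecx, 5  (cmp 9,5)
jg L2: taken
edx=M[208]=29
edx=29+4=33
edi=208+4=212
ecx=9-1=8
cmp ecx, 5  (cmp 8,5)
jg L2: taken
edx=M[212]=11
edx=11+4=15
edi=212+4=216
ecx=8-1=7
cmp ecx, 5  (cmp 7,5)
jg L2: taken
edx=M[216]=-8
edx=(-8)+4=-4
edi=216+4=220
ecx=7-1=6
cmp ecx, 5  (cmp 6,5)
jg L2: taken
edx=M[220]=10
edx=10+4=14
edi=220+4=224
ecx=6-1=5
cmp ecx, 5  (cmp 5,5)
jg L2: not taken
mov [208], edx → M[208]=14
halt.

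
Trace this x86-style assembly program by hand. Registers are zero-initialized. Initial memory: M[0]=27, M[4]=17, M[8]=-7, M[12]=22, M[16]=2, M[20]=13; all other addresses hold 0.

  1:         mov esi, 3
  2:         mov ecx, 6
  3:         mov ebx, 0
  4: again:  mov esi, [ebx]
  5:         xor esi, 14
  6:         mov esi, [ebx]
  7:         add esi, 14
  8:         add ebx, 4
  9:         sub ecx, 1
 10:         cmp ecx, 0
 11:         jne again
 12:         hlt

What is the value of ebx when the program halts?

mov esi, 3 → esi=3
mov ecx, 6 → ecx=6
mov ebx, 0 → ebx=0
mov esi, [ebx] → esi=M[0]=27
xor esi, 14 → esi=27^14=21
mov esi, [ebx] → esi=M[0]=27
add esi, 14 → esi=27+14=41
add ebx, 4 → ebx=0+4=4
sub ecx, 1 → ecx=6-1=5
cmp ecx, 0  (cmp 5,0)
jne again: taken
mov esi, [ebx] → esi=M[4]=17
xor esi, 14 → esi=17^14=31
mov esi, [ebx] → esi=M[4]=17
add esi, 14 → esi=17+14=31
add ebx, 4 → ebx=4+4=8
sub ecx, 1 → ecx=5-1=4
cmp ecx, 0  (cmp 4,0)
jne again: taken
mov esi, [ebx] → esi=M[8]=-7
xor esi, 14 → esi=(-7)^14=-9
mov esi, [ebx] → esi=M[8]=-7
add esi, 14 → esi=(-7)+14=7
add ebx, 4 → ebx=8+4=12
sub ecx, 1 → ecx=4-1=3
cmp ecx, 0  (cmp 3,0)
jne again: taken
mov esi, [ebx] → esi=M[12]=22
xor esi, 14 → esi=22^14=24
mov esi, [ebx] → esi=M[12]=22
add esi, 14 → esi=22+14=36
add ebx, 4 → ebx=12+4=16
sub ecx, 1 → ecx=3-1=2
cmp ecx, 0  (cmp 2,0)
jne again: taken
mov esi, [ebx] → esi=M[16]=2
xor esi, 14 → esi=2^14=12
mov esi, [ebx] → esi=M[16]=2
add esi, 14 → esi=2+14=16
add ebx, 4 → ebx=16+4=20
sub ecx, 1 → ecx=2-1=1
cmp ecx, 0  (cmp 1,0)
jne again: taken
mov esi, [ebx] → esi=M[20]=13
xor esi, 14 → esi=13^14=3
mov esi, [ebx] → esi=M[20]=13
add esi, 14 → esi=13+14=27
add ebx, 4 → ebx=20+4=24
sub ecx, 1 → ecx=1-1=0
cmp ecx, 0  (cmp 0,0)
jne again: not taken
halt.

24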